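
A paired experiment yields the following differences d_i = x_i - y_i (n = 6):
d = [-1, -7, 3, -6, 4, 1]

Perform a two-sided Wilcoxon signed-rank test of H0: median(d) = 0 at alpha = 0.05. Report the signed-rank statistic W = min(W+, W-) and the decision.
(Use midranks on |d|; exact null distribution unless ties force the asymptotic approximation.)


Step 1: Drop any zero differences (none here) and take |d_i|.
|d| = [1, 7, 3, 6, 4, 1]
Step 2: Midrank |d_i| (ties get averaged ranks).
ranks: |1|->1.5, |7|->6, |3|->3, |6|->5, |4|->4, |1|->1.5
Step 3: Attach original signs; sum ranks with positive sign and with negative sign.
W+ = 3 + 4 + 1.5 = 8.5
W- = 1.5 + 6 + 5 = 12.5
(Check: W+ + W- = 21 should equal n(n+1)/2 = 21.)
Step 4: Test statistic W = min(W+, W-) = 8.5.
Step 5: Ties in |d|, so use the tie-corrected normal approximation.
        E[W] = n(n+1)/4 = 6*7/4 = 10.5.
        Tie groups: |d|=1 (t=2); sum(t^3 - t) = 6.
        Var[W] = n(n+1)(2n+1)/24 - sum(t^3-t)/48 = 546/24 - 6/48 = 22.625.
        z = (W - E[W]) / sqrt(Var[W]) = (8.5 - 10.5) / 4.7566 = -0.4205.
        Two-sided p = 2*Phi(z) = 0.674142.
Step 6: alpha = 0.05. fail to reject H0.

W+ = 8.5, W- = 12.5, W = min = 8.5, p = 0.674142, fail to reject H0.


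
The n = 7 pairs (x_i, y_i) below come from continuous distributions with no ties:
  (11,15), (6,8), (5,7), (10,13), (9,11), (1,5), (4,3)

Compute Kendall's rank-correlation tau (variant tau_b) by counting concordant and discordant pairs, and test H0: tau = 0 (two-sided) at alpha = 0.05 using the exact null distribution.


Step 1: Enumerate the 21 unordered pairs (i,j) with i<j and classify each by sign(x_j-x_i) * sign(y_j-y_i).
  (1,2):dx=-5,dy=-7->C; (1,3):dx=-6,dy=-8->C; (1,4):dx=-1,dy=-2->C; (1,5):dx=-2,dy=-4->C
  (1,6):dx=-10,dy=-10->C; (1,7):dx=-7,dy=-12->C; (2,3):dx=-1,dy=-1->C; (2,4):dx=+4,dy=+5->C
  (2,5):dx=+3,dy=+3->C; (2,6):dx=-5,dy=-3->C; (2,7):dx=-2,dy=-5->C; (3,4):dx=+5,dy=+6->C
  (3,5):dx=+4,dy=+4->C; (3,6):dx=-4,dy=-2->C; (3,7):dx=-1,dy=-4->C; (4,5):dx=-1,dy=-2->C
  (4,6):dx=-9,dy=-8->C; (4,7):dx=-6,dy=-10->C; (5,6):dx=-8,dy=-6->C; (5,7):dx=-5,dy=-8->C
  (6,7):dx=+3,dy=-2->D
Step 2: C = 20, D = 1, total pairs = 21.
Step 3: tau = (C - D)/(n(n-1)/2) = (20 - 1)/21 = 0.904762.
Step 4: Exact two-sided p-value (enumerate n! = 5040 permutations of y under H0): p = 0.002778.
Step 5: alpha = 0.05. reject H0.

tau_b = 0.9048 (C=20, D=1), p = 0.002778, reject H0.


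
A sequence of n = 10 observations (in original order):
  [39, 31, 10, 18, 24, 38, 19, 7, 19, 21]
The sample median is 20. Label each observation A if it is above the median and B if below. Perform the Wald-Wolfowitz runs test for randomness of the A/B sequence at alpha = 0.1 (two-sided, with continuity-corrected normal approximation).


Step 1: Compute median = 20; label A = above, B = below.
Labels in order: AABBAABBBA  (n_A = 5, n_B = 5)
Step 2: Count runs R = 5.
Step 3: Under H0 (random ordering), E[R] = 2*n_A*n_B/(n_A+n_B) + 1 = 2*5*5/10 + 1 = 6.0000.
        Var[R] = 2*n_A*n_B*(2*n_A*n_B - n_A - n_B) / ((n_A+n_B)^2 * (n_A+n_B-1)) = 2000/900 = 2.2222.
        SD[R] = 1.4907.
Step 4: Continuity-corrected z = (R + 0.5 - E[R]) / SD[R] = (5 + 0.5 - 6.0000) / 1.4907 = -0.3354.
Step 5: Two-sided p-value via normal approximation = 2*(1 - Phi(|z|)) = 0.737316.
Step 6: alpha = 0.1. fail to reject H0.

R = 5, z = -0.3354, p = 0.737316, fail to reject H0.


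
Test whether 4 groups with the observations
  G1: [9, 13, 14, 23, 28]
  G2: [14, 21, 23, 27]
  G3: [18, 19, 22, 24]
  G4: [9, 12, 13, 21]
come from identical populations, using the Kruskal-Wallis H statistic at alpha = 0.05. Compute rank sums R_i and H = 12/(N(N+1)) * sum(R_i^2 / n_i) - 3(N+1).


Step 1: Combine all N = 17 observations and assign midranks.
sorted (value, group, rank): (9,G1,1.5), (9,G4,1.5), (12,G4,3), (13,G1,4.5), (13,G4,4.5), (14,G1,6.5), (14,G2,6.5), (18,G3,8), (19,G3,9), (21,G2,10.5), (21,G4,10.5), (22,G3,12), (23,G1,13.5), (23,G2,13.5), (24,G3,15), (27,G2,16), (28,G1,17)
Step 2: Sum ranks within each group.
R_1 = 43 (n_1 = 5)
R_2 = 46.5 (n_2 = 4)
R_3 = 44 (n_3 = 4)
R_4 = 19.5 (n_4 = 4)
Step 3: H = 12/(N(N+1)) * sum(R_i^2/n_i) - 3(N+1)
     = 12/(17*18) * (43^2/5 + 46.5^2/4 + 44^2/4 + 19.5^2/4) - 3*18
     = 0.039216 * 1489.42 - 54
     = 4.408824.
Step 4: Ties present; correction factor C = 1 - 30/(17^3 - 17) = 0.993873. Corrected H = 4.408824 / 0.993873 = 4.436005.
Step 5: Under H0, H ~ chi^2(3); p-value = 0.218070.
Step 6: alpha = 0.05. fail to reject H0.

H = 4.4360, df = 3, p = 0.218070, fail to reject H0.


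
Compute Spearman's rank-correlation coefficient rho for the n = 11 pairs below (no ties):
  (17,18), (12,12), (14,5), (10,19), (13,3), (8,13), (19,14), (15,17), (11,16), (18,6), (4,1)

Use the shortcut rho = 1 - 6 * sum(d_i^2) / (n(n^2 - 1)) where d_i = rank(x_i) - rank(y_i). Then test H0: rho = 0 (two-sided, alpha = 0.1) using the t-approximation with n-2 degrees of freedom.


Step 1: Rank x and y separately (midranks; no ties here).
rank(x): 17->9, 12->5, 14->7, 10->3, 13->6, 8->2, 19->11, 15->8, 11->4, 18->10, 4->1
rank(y): 18->10, 12->5, 5->3, 19->11, 3->2, 13->6, 14->7, 17->9, 16->8, 6->4, 1->1
Step 2: d_i = R_x(i) - R_y(i); compute d_i^2.
  (9-10)^2=1, (5-5)^2=0, (7-3)^2=16, (3-11)^2=64, (6-2)^2=16, (2-6)^2=16, (11-7)^2=16, (8-9)^2=1, (4-8)^2=16, (10-4)^2=36, (1-1)^2=0
sum(d^2) = 182.
Step 3: rho = 1 - 6*182 / (11*(11^2 - 1)) = 1 - 1092/1320 = 0.172727.
Step 4: Under H0, t = rho * sqrt((n-2)/(1-rho^2)) = 0.5261 ~ t(9).
Step 5: Two-sided p-value from the t-distribution with 9 df = 0.611542.
Step 6: alpha = 0.1. fail to reject H0.

rho = 0.1727, p = 0.611542, fail to reject H0 at alpha = 0.1.


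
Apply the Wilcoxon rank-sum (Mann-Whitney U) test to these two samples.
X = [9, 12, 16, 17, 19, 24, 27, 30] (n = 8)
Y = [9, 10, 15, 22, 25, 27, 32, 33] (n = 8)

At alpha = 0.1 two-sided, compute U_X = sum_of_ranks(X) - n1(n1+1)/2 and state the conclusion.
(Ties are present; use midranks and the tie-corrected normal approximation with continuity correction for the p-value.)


Step 1: Combine and sort all 16 observations; assign midranks.
sorted (value, group): (9,X), (9,Y), (10,Y), (12,X), (15,Y), (16,X), (17,X), (19,X), (22,Y), (24,X), (25,Y), (27,X), (27,Y), (30,X), (32,Y), (33,Y)
ranks: 9->1.5, 9->1.5, 10->3, 12->4, 15->5, 16->6, 17->7, 19->8, 22->9, 24->10, 25->11, 27->12.5, 27->12.5, 30->14, 32->15, 33->16
Step 2: Rank sum for X: R1 = 1.5 + 4 + 6 + 7 + 8 + 10 + 12.5 + 14 = 63.
Step 3: U_X = R1 - n1(n1+1)/2 = 63 - 8*9/2 = 63 - 36 = 27.
       U_Y = n1*n2 - U_X = 64 - 27 = 37.
Step 4: Ties are present, so use the tie-corrected normal approximation (with continuity correction) for the p-value.
Step 5: p-value = 0.636006; compare to alpha = 0.1. fail to reject H0.

U_X = 27, p = 0.636006, fail to reject H0 at alpha = 0.1.


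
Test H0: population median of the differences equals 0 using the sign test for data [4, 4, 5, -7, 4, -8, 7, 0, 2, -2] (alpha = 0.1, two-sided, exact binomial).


Step 1: Discard zero differences. Original n = 10; n_eff = number of nonzero differences = 9.
Nonzero differences (with sign): +4, +4, +5, -7, +4, -8, +7, +2, -2
Step 2: Count signs: positive = 6, negative = 3.
Step 3: Under H0: P(positive) = 0.5, so the number of positives S ~ Bin(9, 0.5).
Step 4: Two-sided exact p-value = sum of Bin(9,0.5) probabilities at or below the observed probability = 0.507812.
Step 5: alpha = 0.1. fail to reject H0.

n_eff = 9, pos = 6, neg = 3, p = 0.507812, fail to reject H0.


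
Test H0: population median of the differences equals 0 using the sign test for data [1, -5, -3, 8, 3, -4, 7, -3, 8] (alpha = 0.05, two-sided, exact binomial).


Step 1: Discard zero differences. Original n = 9; n_eff = number of nonzero differences = 9.
Nonzero differences (with sign): +1, -5, -3, +8, +3, -4, +7, -3, +8
Step 2: Count signs: positive = 5, negative = 4.
Step 3: Under H0: P(positive) = 0.5, so the number of positives S ~ Bin(9, 0.5).
Step 4: Two-sided exact p-value = sum of Bin(9,0.5) probabilities at or below the observed probability = 1.000000.
Step 5: alpha = 0.05. fail to reject H0.

n_eff = 9, pos = 5, neg = 4, p = 1.000000, fail to reject H0.


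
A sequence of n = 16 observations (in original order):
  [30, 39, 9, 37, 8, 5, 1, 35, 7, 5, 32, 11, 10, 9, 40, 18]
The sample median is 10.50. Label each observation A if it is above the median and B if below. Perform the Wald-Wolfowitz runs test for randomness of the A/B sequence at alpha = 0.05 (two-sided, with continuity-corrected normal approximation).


Step 1: Compute median = 10.50; label A = above, B = below.
Labels in order: AABABBBABBAABBAA  (n_A = 8, n_B = 8)
Step 2: Count runs R = 9.
Step 3: Under H0 (random ordering), E[R] = 2*n_A*n_B/(n_A+n_B) + 1 = 2*8*8/16 + 1 = 9.0000.
        Var[R] = 2*n_A*n_B*(2*n_A*n_B - n_A - n_B) / ((n_A+n_B)^2 * (n_A+n_B-1)) = 14336/3840 = 3.7333.
        SD[R] = 1.9322.
Step 4: R = E[R], so z = 0 with no continuity correction.
Step 5: Two-sided p-value via normal approximation = 2*(1 - Phi(|z|)) = 1.000000.
Step 6: alpha = 0.05. fail to reject H0.

R = 9, z = 0.0000, p = 1.000000, fail to reject H0.


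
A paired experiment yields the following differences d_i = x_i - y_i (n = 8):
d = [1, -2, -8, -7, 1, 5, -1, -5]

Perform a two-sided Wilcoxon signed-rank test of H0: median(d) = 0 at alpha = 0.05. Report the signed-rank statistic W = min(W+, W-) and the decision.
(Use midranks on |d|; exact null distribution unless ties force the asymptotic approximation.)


Step 1: Drop any zero differences (none here) and take |d_i|.
|d| = [1, 2, 8, 7, 1, 5, 1, 5]
Step 2: Midrank |d_i| (ties get averaged ranks).
ranks: |1|->2, |2|->4, |8|->8, |7|->7, |1|->2, |5|->5.5, |1|->2, |5|->5.5
Step 3: Attach original signs; sum ranks with positive sign and with negative sign.
W+ = 2 + 2 + 5.5 = 9.5
W- = 4 + 8 + 7 + 2 + 5.5 = 26.5
(Check: W+ + W- = 36 should equal n(n+1)/2 = 36.)
Step 4: Test statistic W = min(W+, W-) = 9.5.
Step 5: Ties in |d|, so use the tie-corrected normal approximation.
        E[W] = n(n+1)/4 = 8*9/4 = 18.
        Tie groups: |d|=1 (t=3), |d|=5 (t=2); sum(t^3 - t) = 30.
        Var[W] = n(n+1)(2n+1)/24 - sum(t^3-t)/48 = 1224/24 - 30/48 = 50.375.
        z = (W - E[W]) / sqrt(Var[W]) = (9.5 - 18) / 7.0975 = -1.1976.
        Two-sided p = 2*Phi(z) = 0.231073.
Step 6: alpha = 0.05. fail to reject H0.

W+ = 9.5, W- = 26.5, W = min = 9.5, p = 0.231073, fail to reject H0.


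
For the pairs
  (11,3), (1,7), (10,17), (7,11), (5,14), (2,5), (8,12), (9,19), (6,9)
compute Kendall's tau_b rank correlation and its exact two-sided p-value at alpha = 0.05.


Step 1: Enumerate the 36 unordered pairs (i,j) with i<j and classify each by sign(x_j-x_i) * sign(y_j-y_i).
  (1,2):dx=-10,dy=+4->D; (1,3):dx=-1,dy=+14->D; (1,4):dx=-4,dy=+8->D; (1,5):dx=-6,dy=+11->D
  (1,6):dx=-9,dy=+2->D; (1,7):dx=-3,dy=+9->D; (1,8):dx=-2,dy=+16->D; (1,9):dx=-5,dy=+6->D
  (2,3):dx=+9,dy=+10->C; (2,4):dx=+6,dy=+4->C; (2,5):dx=+4,dy=+7->C; (2,6):dx=+1,dy=-2->D
  (2,7):dx=+7,dy=+5->C; (2,8):dx=+8,dy=+12->C; (2,9):dx=+5,dy=+2->C; (3,4):dx=-3,dy=-6->C
  (3,5):dx=-5,dy=-3->C; (3,6):dx=-8,dy=-12->C; (3,7):dx=-2,dy=-5->C; (3,8):dx=-1,dy=+2->D
  (3,9):dx=-4,dy=-8->C; (4,5):dx=-2,dy=+3->D; (4,6):dx=-5,dy=-6->C; (4,7):dx=+1,dy=+1->C
  (4,8):dx=+2,dy=+8->C; (4,9):dx=-1,dy=-2->C; (5,6):dx=-3,dy=-9->C; (5,7):dx=+3,dy=-2->D
  (5,8):dx=+4,dy=+5->C; (5,9):dx=+1,dy=-5->D; (6,7):dx=+6,dy=+7->C; (6,8):dx=+7,dy=+14->C
  (6,9):dx=+4,dy=+4->C; (7,8):dx=+1,dy=+7->C; (7,9):dx=-2,dy=-3->C; (8,9):dx=-3,dy=-10->C
Step 2: C = 23, D = 13, total pairs = 36.
Step 3: tau = (C - D)/(n(n-1)/2) = (23 - 13)/36 = 0.277778.
Step 4: Exact two-sided p-value (enumerate n! = 362880 permutations of y under H0): p = 0.358488.
Step 5: alpha = 0.05. fail to reject H0.

tau_b = 0.2778 (C=23, D=13), p = 0.358488, fail to reject H0.


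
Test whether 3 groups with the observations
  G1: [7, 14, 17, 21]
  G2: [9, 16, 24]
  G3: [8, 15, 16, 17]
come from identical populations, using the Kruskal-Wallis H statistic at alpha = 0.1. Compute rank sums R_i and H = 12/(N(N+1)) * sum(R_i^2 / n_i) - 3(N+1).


Step 1: Combine all N = 11 observations and assign midranks.
sorted (value, group, rank): (7,G1,1), (8,G3,2), (9,G2,3), (14,G1,4), (15,G3,5), (16,G2,6.5), (16,G3,6.5), (17,G1,8.5), (17,G3,8.5), (21,G1,10), (24,G2,11)
Step 2: Sum ranks within each group.
R_1 = 23.5 (n_1 = 4)
R_2 = 20.5 (n_2 = 3)
R_3 = 22 (n_3 = 4)
Step 3: H = 12/(N(N+1)) * sum(R_i^2/n_i) - 3(N+1)
     = 12/(11*12) * (23.5^2/4 + 20.5^2/3 + 22^2/4) - 3*12
     = 0.090909 * 399.146 - 36
     = 0.285985.
Step 4: Ties present; correction factor C = 1 - 12/(11^3 - 11) = 0.990909. Corrected H = 0.285985 / 0.990909 = 0.288609.
Step 5: Under H0, H ~ chi^2(2); p-value = 0.865624.
Step 6: alpha = 0.1. fail to reject H0.

H = 0.2886, df = 2, p = 0.865624, fail to reject H0.


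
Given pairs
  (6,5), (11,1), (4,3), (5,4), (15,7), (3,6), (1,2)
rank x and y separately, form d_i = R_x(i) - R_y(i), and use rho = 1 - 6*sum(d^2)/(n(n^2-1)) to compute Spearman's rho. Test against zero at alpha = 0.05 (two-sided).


Step 1: Rank x and y separately (midranks; no ties here).
rank(x): 6->5, 11->6, 4->3, 5->4, 15->7, 3->2, 1->1
rank(y): 5->5, 1->1, 3->3, 4->4, 7->7, 6->6, 2->2
Step 2: d_i = R_x(i) - R_y(i); compute d_i^2.
  (5-5)^2=0, (6-1)^2=25, (3-3)^2=0, (4-4)^2=0, (7-7)^2=0, (2-6)^2=16, (1-2)^2=1
sum(d^2) = 42.
Step 3: rho = 1 - 6*42 / (7*(7^2 - 1)) = 1 - 252/336 = 0.250000.
Step 4: Under H0, t = rho * sqrt((n-2)/(1-rho^2)) = 0.5774 ~ t(5).
Step 5: Two-sided p-value from the t-distribution with 5 df = 0.588724.
Step 6: alpha = 0.05. fail to reject H0.

rho = 0.2500, p = 0.588724, fail to reject H0 at alpha = 0.05.


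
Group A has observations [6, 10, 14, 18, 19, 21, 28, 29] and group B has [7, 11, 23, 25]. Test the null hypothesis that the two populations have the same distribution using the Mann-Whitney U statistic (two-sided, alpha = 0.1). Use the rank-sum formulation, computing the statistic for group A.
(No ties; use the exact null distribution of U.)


Step 1: Combine and sort all 12 observations; assign midranks.
sorted (value, group): (6,X), (7,Y), (10,X), (11,Y), (14,X), (18,X), (19,X), (21,X), (23,Y), (25,Y), (28,X), (29,X)
ranks: 6->1, 7->2, 10->3, 11->4, 14->5, 18->6, 19->7, 21->8, 23->9, 25->10, 28->11, 29->12
Step 2: Rank sum for X: R1 = 1 + 3 + 5 + 6 + 7 + 8 + 11 + 12 = 53.
Step 3: U_X = R1 - n1(n1+1)/2 = 53 - 8*9/2 = 53 - 36 = 17.
       U_Y = n1*n2 - U_X = 32 - 17 = 15.
Step 4: No ties, so the exact null distribution of U (based on enumerating the C(12,8) = 495 equally likely rank assignments) gives the two-sided p-value.
Step 5: p-value = 0.933333; compare to alpha = 0.1. fail to reject H0.

U_X = 17, p = 0.933333, fail to reject H0 at alpha = 0.1.


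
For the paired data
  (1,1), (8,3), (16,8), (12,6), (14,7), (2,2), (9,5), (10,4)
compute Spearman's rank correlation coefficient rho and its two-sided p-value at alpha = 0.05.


Step 1: Rank x and y separately (midranks; no ties here).
rank(x): 1->1, 8->3, 16->8, 12->6, 14->7, 2->2, 9->4, 10->5
rank(y): 1->1, 3->3, 8->8, 6->6, 7->7, 2->2, 5->5, 4->4
Step 2: d_i = R_x(i) - R_y(i); compute d_i^2.
  (1-1)^2=0, (3-3)^2=0, (8-8)^2=0, (6-6)^2=0, (7-7)^2=0, (2-2)^2=0, (4-5)^2=1, (5-4)^2=1
sum(d^2) = 2.
Step 3: rho = 1 - 6*2 / (8*(8^2 - 1)) = 1 - 12/504 = 0.976190.
Step 4: Under H0, t = rho * sqrt((n-2)/(1-rho^2)) = 11.0235 ~ t(6).
Step 5: Two-sided p-value from the t-distribution with 6 df = 0.000033.
Step 6: alpha = 0.05. reject H0.

rho = 0.9762, p = 0.000033, reject H0 at alpha = 0.05.


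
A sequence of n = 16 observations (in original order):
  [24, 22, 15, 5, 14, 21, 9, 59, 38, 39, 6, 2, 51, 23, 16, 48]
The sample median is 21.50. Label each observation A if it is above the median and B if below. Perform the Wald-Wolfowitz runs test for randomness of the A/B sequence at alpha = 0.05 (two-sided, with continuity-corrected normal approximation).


Step 1: Compute median = 21.50; label A = above, B = below.
Labels in order: AABBBBBAAABBAABA  (n_A = 8, n_B = 8)
Step 2: Count runs R = 7.
Step 3: Under H0 (random ordering), E[R] = 2*n_A*n_B/(n_A+n_B) + 1 = 2*8*8/16 + 1 = 9.0000.
        Var[R] = 2*n_A*n_B*(2*n_A*n_B - n_A - n_B) / ((n_A+n_B)^2 * (n_A+n_B-1)) = 14336/3840 = 3.7333.
        SD[R] = 1.9322.
Step 4: Continuity-corrected z = (R + 0.5 - E[R]) / SD[R] = (7 + 0.5 - 9.0000) / 1.9322 = -0.7763.
Step 5: Two-sided p-value via normal approximation = 2*(1 - Phi(|z|)) = 0.437558.
Step 6: alpha = 0.05. fail to reject H0.

R = 7, z = -0.7763, p = 0.437558, fail to reject H0.


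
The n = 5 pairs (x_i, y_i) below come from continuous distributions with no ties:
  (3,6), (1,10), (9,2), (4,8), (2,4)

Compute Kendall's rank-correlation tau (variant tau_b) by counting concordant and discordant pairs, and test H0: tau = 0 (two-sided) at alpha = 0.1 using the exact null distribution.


Step 1: Enumerate the 10 unordered pairs (i,j) with i<j and classify each by sign(x_j-x_i) * sign(y_j-y_i).
  (1,2):dx=-2,dy=+4->D; (1,3):dx=+6,dy=-4->D; (1,4):dx=+1,dy=+2->C; (1,5):dx=-1,dy=-2->C
  (2,3):dx=+8,dy=-8->D; (2,4):dx=+3,dy=-2->D; (2,5):dx=+1,dy=-6->D; (3,4):dx=-5,dy=+6->D
  (3,5):dx=-7,dy=+2->D; (4,5):dx=-2,dy=-4->C
Step 2: C = 3, D = 7, total pairs = 10.
Step 3: tau = (C - D)/(n(n-1)/2) = (3 - 7)/10 = -0.400000.
Step 4: Exact two-sided p-value (enumerate n! = 120 permutations of y under H0): p = 0.483333.
Step 5: alpha = 0.1. fail to reject H0.

tau_b = -0.4000 (C=3, D=7), p = 0.483333, fail to reject H0.


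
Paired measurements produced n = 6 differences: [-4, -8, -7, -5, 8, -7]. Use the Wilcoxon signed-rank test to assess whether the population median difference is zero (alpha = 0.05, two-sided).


Step 1: Drop any zero differences (none here) and take |d_i|.
|d| = [4, 8, 7, 5, 8, 7]
Step 2: Midrank |d_i| (ties get averaged ranks).
ranks: |4|->1, |8|->5.5, |7|->3.5, |5|->2, |8|->5.5, |7|->3.5
Step 3: Attach original signs; sum ranks with positive sign and with negative sign.
W+ = 5.5 = 5.5
W- = 1 + 5.5 + 3.5 + 2 + 3.5 = 15.5
(Check: W+ + W- = 21 should equal n(n+1)/2 = 21.)
Step 4: Test statistic W = min(W+, W-) = 5.5.
Step 5: Ties in |d|, so use the tie-corrected normal approximation.
        E[W] = n(n+1)/4 = 6*7/4 = 10.5.
        Tie groups: |d|=7 (t=2), |d|=8 (t=2); sum(t^3 - t) = 12.
        Var[W] = n(n+1)(2n+1)/24 - sum(t^3-t)/48 = 546/24 - 12/48 = 22.5.
        z = (W - E[W]) / sqrt(Var[W]) = (5.5 - 10.5) / 4.7434 = -1.0541.
        Two-sided p = 2*Phi(z) = 0.291841.
Step 6: alpha = 0.05. fail to reject H0.

W+ = 5.5, W- = 15.5, W = min = 5.5, p = 0.291841, fail to reject H0.


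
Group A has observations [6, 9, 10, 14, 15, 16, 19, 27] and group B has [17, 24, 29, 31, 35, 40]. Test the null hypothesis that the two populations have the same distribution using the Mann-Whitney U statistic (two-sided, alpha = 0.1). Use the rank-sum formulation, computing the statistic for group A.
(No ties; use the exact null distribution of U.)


Step 1: Combine and sort all 14 observations; assign midranks.
sorted (value, group): (6,X), (9,X), (10,X), (14,X), (15,X), (16,X), (17,Y), (19,X), (24,Y), (27,X), (29,Y), (31,Y), (35,Y), (40,Y)
ranks: 6->1, 9->2, 10->3, 14->4, 15->5, 16->6, 17->7, 19->8, 24->9, 27->10, 29->11, 31->12, 35->13, 40->14
Step 2: Rank sum for X: R1 = 1 + 2 + 3 + 4 + 5 + 6 + 8 + 10 = 39.
Step 3: U_X = R1 - n1(n1+1)/2 = 39 - 8*9/2 = 39 - 36 = 3.
       U_Y = n1*n2 - U_X = 48 - 3 = 45.
Step 4: No ties, so the exact null distribution of U (based on enumerating the C(14,8) = 3003 equally likely rank assignments) gives the two-sided p-value.
Step 5: p-value = 0.004662; compare to alpha = 0.1. reject H0.

U_X = 3, p = 0.004662, reject H0 at alpha = 0.1.


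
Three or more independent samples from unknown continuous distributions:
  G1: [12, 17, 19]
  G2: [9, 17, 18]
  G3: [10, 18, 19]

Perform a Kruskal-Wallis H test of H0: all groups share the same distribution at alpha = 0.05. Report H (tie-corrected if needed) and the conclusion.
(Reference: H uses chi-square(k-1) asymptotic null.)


Step 1: Combine all N = 9 observations and assign midranks.
sorted (value, group, rank): (9,G2,1), (10,G3,2), (12,G1,3), (17,G1,4.5), (17,G2,4.5), (18,G2,6.5), (18,G3,6.5), (19,G1,8.5), (19,G3,8.5)
Step 2: Sum ranks within each group.
R_1 = 16 (n_1 = 3)
R_2 = 12 (n_2 = 3)
R_3 = 17 (n_3 = 3)
Step 3: H = 12/(N(N+1)) * sum(R_i^2/n_i) - 3(N+1)
     = 12/(9*10) * (16^2/3 + 12^2/3 + 17^2/3) - 3*10
     = 0.133333 * 229.667 - 30
     = 0.622222.
Step 4: Ties present; correction factor C = 1 - 18/(9^3 - 9) = 0.975000. Corrected H = 0.622222 / 0.975000 = 0.638177.
Step 5: Under H0, H ~ chi^2(2); p-value = 0.726811.
Step 6: alpha = 0.05. fail to reject H0.

H = 0.6382, df = 2, p = 0.726811, fail to reject H0.


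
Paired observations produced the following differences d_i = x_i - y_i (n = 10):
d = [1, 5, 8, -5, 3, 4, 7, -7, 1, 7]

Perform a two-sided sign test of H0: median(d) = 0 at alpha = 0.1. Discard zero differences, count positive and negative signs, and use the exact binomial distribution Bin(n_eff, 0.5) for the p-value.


Step 1: Discard zero differences. Original n = 10; n_eff = number of nonzero differences = 10.
Nonzero differences (with sign): +1, +5, +8, -5, +3, +4, +7, -7, +1, +7
Step 2: Count signs: positive = 8, negative = 2.
Step 3: Under H0: P(positive) = 0.5, so the number of positives S ~ Bin(10, 0.5).
Step 4: Two-sided exact p-value = sum of Bin(10,0.5) probabilities at or below the observed probability = 0.109375.
Step 5: alpha = 0.1. fail to reject H0.

n_eff = 10, pos = 8, neg = 2, p = 0.109375, fail to reject H0.


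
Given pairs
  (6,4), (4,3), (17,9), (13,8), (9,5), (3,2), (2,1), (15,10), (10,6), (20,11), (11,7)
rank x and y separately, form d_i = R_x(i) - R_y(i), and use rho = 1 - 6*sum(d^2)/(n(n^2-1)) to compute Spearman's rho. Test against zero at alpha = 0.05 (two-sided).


Step 1: Rank x and y separately (midranks; no ties here).
rank(x): 6->4, 4->3, 17->10, 13->8, 9->5, 3->2, 2->1, 15->9, 10->6, 20->11, 11->7
rank(y): 4->4, 3->3, 9->9, 8->8, 5->5, 2->2, 1->1, 10->10, 6->6, 11->11, 7->7
Step 2: d_i = R_x(i) - R_y(i); compute d_i^2.
  (4-4)^2=0, (3-3)^2=0, (10-9)^2=1, (8-8)^2=0, (5-5)^2=0, (2-2)^2=0, (1-1)^2=0, (9-10)^2=1, (6-6)^2=0, (11-11)^2=0, (7-7)^2=0
sum(d^2) = 2.
Step 3: rho = 1 - 6*2 / (11*(11^2 - 1)) = 1 - 12/1320 = 0.990909.
Step 4: Under H0, t = rho * sqrt((n-2)/(1-rho^2)) = 22.0966 ~ t(9).
Step 5: Two-sided p-value from the t-distribution with 9 df = 0.000000.
Step 6: alpha = 0.05. reject H0.

rho = 0.9909, p = 0.000000, reject H0 at alpha = 0.05.


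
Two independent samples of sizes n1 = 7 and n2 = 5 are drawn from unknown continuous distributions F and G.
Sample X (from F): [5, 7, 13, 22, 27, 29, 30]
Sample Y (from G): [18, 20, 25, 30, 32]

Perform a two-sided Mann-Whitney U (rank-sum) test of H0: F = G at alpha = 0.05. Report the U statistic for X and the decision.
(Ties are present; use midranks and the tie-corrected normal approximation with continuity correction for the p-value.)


Step 1: Combine and sort all 12 observations; assign midranks.
sorted (value, group): (5,X), (7,X), (13,X), (18,Y), (20,Y), (22,X), (25,Y), (27,X), (29,X), (30,X), (30,Y), (32,Y)
ranks: 5->1, 7->2, 13->3, 18->4, 20->5, 22->6, 25->7, 27->8, 29->9, 30->10.5, 30->10.5, 32->12
Step 2: Rank sum for X: R1 = 1 + 2 + 3 + 6 + 8 + 9 + 10.5 = 39.5.
Step 3: U_X = R1 - n1(n1+1)/2 = 39.5 - 7*8/2 = 39.5 - 28 = 11.5.
       U_Y = n1*n2 - U_X = 35 - 11.5 = 23.5.
Step 4: Ties are present, so use the tie-corrected normal approximation (with continuity correction) for the p-value.
Step 5: p-value = 0.370914; compare to alpha = 0.05. fail to reject H0.

U_X = 11.5, p = 0.370914, fail to reject H0 at alpha = 0.05.


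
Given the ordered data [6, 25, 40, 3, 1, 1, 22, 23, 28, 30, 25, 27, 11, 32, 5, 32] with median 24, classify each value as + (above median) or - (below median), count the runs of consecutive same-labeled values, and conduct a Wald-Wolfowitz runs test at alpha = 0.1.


Step 1: Compute median = 24; label A = above, B = below.
Labels in order: BAABBBBBAAAABABA  (n_A = 8, n_B = 8)
Step 2: Count runs R = 8.
Step 3: Under H0 (random ordering), E[R] = 2*n_A*n_B/(n_A+n_B) + 1 = 2*8*8/16 + 1 = 9.0000.
        Var[R] = 2*n_A*n_B*(2*n_A*n_B - n_A - n_B) / ((n_A+n_B)^2 * (n_A+n_B-1)) = 14336/3840 = 3.7333.
        SD[R] = 1.9322.
Step 4: Continuity-corrected z = (R + 0.5 - E[R]) / SD[R] = (8 + 0.5 - 9.0000) / 1.9322 = -0.2588.
Step 5: Two-sided p-value via normal approximation = 2*(1 - Phi(|z|)) = 0.795809.
Step 6: alpha = 0.1. fail to reject H0.

R = 8, z = -0.2588, p = 0.795809, fail to reject H0.


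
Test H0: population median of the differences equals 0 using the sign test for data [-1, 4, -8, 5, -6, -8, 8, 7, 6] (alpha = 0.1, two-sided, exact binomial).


Step 1: Discard zero differences. Original n = 9; n_eff = number of nonzero differences = 9.
Nonzero differences (with sign): -1, +4, -8, +5, -6, -8, +8, +7, +6
Step 2: Count signs: positive = 5, negative = 4.
Step 3: Under H0: P(positive) = 0.5, so the number of positives S ~ Bin(9, 0.5).
Step 4: Two-sided exact p-value = sum of Bin(9,0.5) probabilities at or below the observed probability = 1.000000.
Step 5: alpha = 0.1. fail to reject H0.

n_eff = 9, pos = 5, neg = 4, p = 1.000000, fail to reject H0.


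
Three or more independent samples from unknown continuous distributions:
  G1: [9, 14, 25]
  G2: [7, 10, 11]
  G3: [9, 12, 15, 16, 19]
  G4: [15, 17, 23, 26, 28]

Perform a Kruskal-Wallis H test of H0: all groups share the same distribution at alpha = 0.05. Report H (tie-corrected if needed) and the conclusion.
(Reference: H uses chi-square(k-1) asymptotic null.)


Step 1: Combine all N = 16 observations and assign midranks.
sorted (value, group, rank): (7,G2,1), (9,G1,2.5), (9,G3,2.5), (10,G2,4), (11,G2,5), (12,G3,6), (14,G1,7), (15,G3,8.5), (15,G4,8.5), (16,G3,10), (17,G4,11), (19,G3,12), (23,G4,13), (25,G1,14), (26,G4,15), (28,G4,16)
Step 2: Sum ranks within each group.
R_1 = 23.5 (n_1 = 3)
R_2 = 10 (n_2 = 3)
R_3 = 39 (n_3 = 5)
R_4 = 63.5 (n_4 = 5)
Step 3: H = 12/(N(N+1)) * sum(R_i^2/n_i) - 3(N+1)
     = 12/(16*17) * (23.5^2/3 + 10^2/3 + 39^2/5 + 63.5^2/5) - 3*17
     = 0.044118 * 1328.07 - 51
     = 7.591176.
Step 4: Ties present; correction factor C = 1 - 12/(16^3 - 16) = 0.997059. Corrected H = 7.591176 / 0.997059 = 7.613569.
Step 5: Under H0, H ~ chi^2(3); p-value = 0.054711.
Step 6: alpha = 0.05. fail to reject H0.

H = 7.6136, df = 3, p = 0.054711, fail to reject H0.


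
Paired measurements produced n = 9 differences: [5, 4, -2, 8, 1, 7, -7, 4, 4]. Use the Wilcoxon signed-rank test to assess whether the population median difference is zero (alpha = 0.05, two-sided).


Step 1: Drop any zero differences (none here) and take |d_i|.
|d| = [5, 4, 2, 8, 1, 7, 7, 4, 4]
Step 2: Midrank |d_i| (ties get averaged ranks).
ranks: |5|->6, |4|->4, |2|->2, |8|->9, |1|->1, |7|->7.5, |7|->7.5, |4|->4, |4|->4
Step 3: Attach original signs; sum ranks with positive sign and with negative sign.
W+ = 6 + 4 + 9 + 1 + 7.5 + 4 + 4 = 35.5
W- = 2 + 7.5 = 9.5
(Check: W+ + W- = 45 should equal n(n+1)/2 = 45.)
Step 4: Test statistic W = min(W+, W-) = 9.5.
Step 5: Ties in |d|, so use the tie-corrected normal approximation.
        E[W] = n(n+1)/4 = 9*10/4 = 22.5.
        Tie groups: |d|=4 (t=3), |d|=7 (t=2); sum(t^3 - t) = 30.
        Var[W] = n(n+1)(2n+1)/24 - sum(t^3-t)/48 = 1710/24 - 30/48 = 70.625.
        z = (W - E[W]) / sqrt(Var[W]) = (9.5 - 22.5) / 8.4039 = -1.5469.
        Two-sided p = 2*Phi(z) = 0.121886.
Step 6: alpha = 0.05. fail to reject H0.

W+ = 35.5, W- = 9.5, W = min = 9.5, p = 0.121886, fail to reject H0.


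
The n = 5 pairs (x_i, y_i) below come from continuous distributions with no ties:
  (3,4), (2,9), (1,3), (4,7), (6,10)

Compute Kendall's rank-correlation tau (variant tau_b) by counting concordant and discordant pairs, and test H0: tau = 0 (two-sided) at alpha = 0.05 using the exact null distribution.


Step 1: Enumerate the 10 unordered pairs (i,j) with i<j and classify each by sign(x_j-x_i) * sign(y_j-y_i).
  (1,2):dx=-1,dy=+5->D; (1,3):dx=-2,dy=-1->C; (1,4):dx=+1,dy=+3->C; (1,5):dx=+3,dy=+6->C
  (2,3):dx=-1,dy=-6->C; (2,4):dx=+2,dy=-2->D; (2,5):dx=+4,dy=+1->C; (3,4):dx=+3,dy=+4->C
  (3,5):dx=+5,dy=+7->C; (4,5):dx=+2,dy=+3->C
Step 2: C = 8, D = 2, total pairs = 10.
Step 3: tau = (C - D)/(n(n-1)/2) = (8 - 2)/10 = 0.600000.
Step 4: Exact two-sided p-value (enumerate n! = 120 permutations of y under H0): p = 0.233333.
Step 5: alpha = 0.05. fail to reject H0.

tau_b = 0.6000 (C=8, D=2), p = 0.233333, fail to reject H0.


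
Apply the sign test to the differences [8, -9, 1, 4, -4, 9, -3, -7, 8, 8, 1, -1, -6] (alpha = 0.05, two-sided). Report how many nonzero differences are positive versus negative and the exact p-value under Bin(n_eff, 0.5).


Step 1: Discard zero differences. Original n = 13; n_eff = number of nonzero differences = 13.
Nonzero differences (with sign): +8, -9, +1, +4, -4, +9, -3, -7, +8, +8, +1, -1, -6
Step 2: Count signs: positive = 7, negative = 6.
Step 3: Under H0: P(positive) = 0.5, so the number of positives S ~ Bin(13, 0.5).
Step 4: Two-sided exact p-value = sum of Bin(13,0.5) probabilities at or below the observed probability = 1.000000.
Step 5: alpha = 0.05. fail to reject H0.

n_eff = 13, pos = 7, neg = 6, p = 1.000000, fail to reject H0.


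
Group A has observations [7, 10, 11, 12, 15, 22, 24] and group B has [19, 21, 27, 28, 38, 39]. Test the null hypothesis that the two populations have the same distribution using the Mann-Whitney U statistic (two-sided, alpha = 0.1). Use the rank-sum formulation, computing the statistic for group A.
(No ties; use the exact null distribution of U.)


Step 1: Combine and sort all 13 observations; assign midranks.
sorted (value, group): (7,X), (10,X), (11,X), (12,X), (15,X), (19,Y), (21,Y), (22,X), (24,X), (27,Y), (28,Y), (38,Y), (39,Y)
ranks: 7->1, 10->2, 11->3, 12->4, 15->5, 19->6, 21->7, 22->8, 24->9, 27->10, 28->11, 38->12, 39->13
Step 2: Rank sum for X: R1 = 1 + 2 + 3 + 4 + 5 + 8 + 9 = 32.
Step 3: U_X = R1 - n1(n1+1)/2 = 32 - 7*8/2 = 32 - 28 = 4.
       U_Y = n1*n2 - U_X = 42 - 4 = 38.
Step 4: No ties, so the exact null distribution of U (based on enumerating the C(13,7) = 1716 equally likely rank assignments) gives the two-sided p-value.
Step 5: p-value = 0.013986; compare to alpha = 0.1. reject H0.

U_X = 4, p = 0.013986, reject H0 at alpha = 0.1.


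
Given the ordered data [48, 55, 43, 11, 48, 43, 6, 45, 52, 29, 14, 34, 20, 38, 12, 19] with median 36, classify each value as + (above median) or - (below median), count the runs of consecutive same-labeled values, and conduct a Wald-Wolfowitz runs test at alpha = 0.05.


Step 1: Compute median = 36; label A = above, B = below.
Labels in order: AAABAABAABBBBABB  (n_A = 8, n_B = 8)
Step 2: Count runs R = 8.
Step 3: Under H0 (random ordering), E[R] = 2*n_A*n_B/(n_A+n_B) + 1 = 2*8*8/16 + 1 = 9.0000.
        Var[R] = 2*n_A*n_B*(2*n_A*n_B - n_A - n_B) / ((n_A+n_B)^2 * (n_A+n_B-1)) = 14336/3840 = 3.7333.
        SD[R] = 1.9322.
Step 4: Continuity-corrected z = (R + 0.5 - E[R]) / SD[R] = (8 + 0.5 - 9.0000) / 1.9322 = -0.2588.
Step 5: Two-sided p-value via normal approximation = 2*(1 - Phi(|z|)) = 0.795809.
Step 6: alpha = 0.05. fail to reject H0.

R = 8, z = -0.2588, p = 0.795809, fail to reject H0.


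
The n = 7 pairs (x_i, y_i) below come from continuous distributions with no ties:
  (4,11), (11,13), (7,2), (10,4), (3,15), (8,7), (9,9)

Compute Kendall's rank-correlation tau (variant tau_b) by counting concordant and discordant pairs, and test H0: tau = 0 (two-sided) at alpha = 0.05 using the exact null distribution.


Step 1: Enumerate the 21 unordered pairs (i,j) with i<j and classify each by sign(x_j-x_i) * sign(y_j-y_i).
  (1,2):dx=+7,dy=+2->C; (1,3):dx=+3,dy=-9->D; (1,4):dx=+6,dy=-7->D; (1,5):dx=-1,dy=+4->D
  (1,6):dx=+4,dy=-4->D; (1,7):dx=+5,dy=-2->D; (2,3):dx=-4,dy=-11->C; (2,4):dx=-1,dy=-9->C
  (2,5):dx=-8,dy=+2->D; (2,6):dx=-3,dy=-6->C; (2,7):dx=-2,dy=-4->C; (3,4):dx=+3,dy=+2->C
  (3,5):dx=-4,dy=+13->D; (3,6):dx=+1,dy=+5->C; (3,7):dx=+2,dy=+7->C; (4,5):dx=-7,dy=+11->D
  (4,6):dx=-2,dy=+3->D; (4,7):dx=-1,dy=+5->D; (5,6):dx=+5,dy=-8->D; (5,7):dx=+6,dy=-6->D
  (6,7):dx=+1,dy=+2->C
Step 2: C = 9, D = 12, total pairs = 21.
Step 3: tau = (C - D)/(n(n-1)/2) = (9 - 12)/21 = -0.142857.
Step 4: Exact two-sided p-value (enumerate n! = 5040 permutations of y under H0): p = 0.772619.
Step 5: alpha = 0.05. fail to reject H0.

tau_b = -0.1429 (C=9, D=12), p = 0.772619, fail to reject H0.


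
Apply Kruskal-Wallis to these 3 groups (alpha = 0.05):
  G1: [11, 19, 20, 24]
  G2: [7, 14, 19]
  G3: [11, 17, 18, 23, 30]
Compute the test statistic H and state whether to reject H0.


Step 1: Combine all N = 12 observations and assign midranks.
sorted (value, group, rank): (7,G2,1), (11,G1,2.5), (11,G3,2.5), (14,G2,4), (17,G3,5), (18,G3,6), (19,G1,7.5), (19,G2,7.5), (20,G1,9), (23,G3,10), (24,G1,11), (30,G3,12)
Step 2: Sum ranks within each group.
R_1 = 30 (n_1 = 4)
R_2 = 12.5 (n_2 = 3)
R_3 = 35.5 (n_3 = 5)
Step 3: H = 12/(N(N+1)) * sum(R_i^2/n_i) - 3(N+1)
     = 12/(12*13) * (30^2/4 + 12.5^2/3 + 35.5^2/5) - 3*13
     = 0.076923 * 529.133 - 39
     = 1.702564.
Step 4: Ties present; correction factor C = 1 - 12/(12^3 - 12) = 0.993007. Corrected H = 1.702564 / 0.993007 = 1.714554.
Step 5: Under H0, H ~ chi^2(2); p-value = 0.424316.
Step 6: alpha = 0.05. fail to reject H0.

H = 1.7146, df = 2, p = 0.424316, fail to reject H0.


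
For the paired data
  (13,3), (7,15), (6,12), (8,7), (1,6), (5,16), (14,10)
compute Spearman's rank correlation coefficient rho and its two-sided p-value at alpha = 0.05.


Step 1: Rank x and y separately (midranks; no ties here).
rank(x): 13->6, 7->4, 6->3, 8->5, 1->1, 5->2, 14->7
rank(y): 3->1, 15->6, 12->5, 7->3, 6->2, 16->7, 10->4
Step 2: d_i = R_x(i) - R_y(i); compute d_i^2.
  (6-1)^2=25, (4-6)^2=4, (3-5)^2=4, (5-3)^2=4, (1-2)^2=1, (2-7)^2=25, (7-4)^2=9
sum(d^2) = 72.
Step 3: rho = 1 - 6*72 / (7*(7^2 - 1)) = 1 - 432/336 = -0.285714.
Step 4: Under H0, t = rho * sqrt((n-2)/(1-rho^2)) = -0.6667 ~ t(5).
Step 5: Two-sided p-value from the t-distribution with 5 df = 0.534509.
Step 6: alpha = 0.05. fail to reject H0.

rho = -0.2857, p = 0.534509, fail to reject H0 at alpha = 0.05.


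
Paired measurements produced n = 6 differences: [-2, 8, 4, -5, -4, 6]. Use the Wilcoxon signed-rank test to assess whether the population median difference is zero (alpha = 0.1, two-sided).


Step 1: Drop any zero differences (none here) and take |d_i|.
|d| = [2, 8, 4, 5, 4, 6]
Step 2: Midrank |d_i| (ties get averaged ranks).
ranks: |2|->1, |8|->6, |4|->2.5, |5|->4, |4|->2.5, |6|->5
Step 3: Attach original signs; sum ranks with positive sign and with negative sign.
W+ = 6 + 2.5 + 5 = 13.5
W- = 1 + 4 + 2.5 = 7.5
(Check: W+ + W- = 21 should equal n(n+1)/2 = 21.)
Step 4: Test statistic W = min(W+, W-) = 7.5.
Step 5: Ties in |d|, so use the tie-corrected normal approximation.
        E[W] = n(n+1)/4 = 6*7/4 = 10.5.
        Tie groups: |d|=4 (t=2); sum(t^3 - t) = 6.
        Var[W] = n(n+1)(2n+1)/24 - sum(t^3-t)/48 = 546/24 - 6/48 = 22.625.
        z = (W - E[W]) / sqrt(Var[W]) = (7.5 - 10.5) / 4.7566 = -0.6307.
        Two-sided p = 2*Phi(z) = 0.528233.
Step 6: alpha = 0.1. fail to reject H0.

W+ = 13.5, W- = 7.5, W = min = 7.5, p = 0.528233, fail to reject H0.


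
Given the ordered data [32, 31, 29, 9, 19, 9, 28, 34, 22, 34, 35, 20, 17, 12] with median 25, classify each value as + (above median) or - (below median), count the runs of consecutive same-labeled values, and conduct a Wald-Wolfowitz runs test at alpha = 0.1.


Step 1: Compute median = 25; label A = above, B = below.
Labels in order: AAABBBAABAABBB  (n_A = 7, n_B = 7)
Step 2: Count runs R = 6.
Step 3: Under H0 (random ordering), E[R] = 2*n_A*n_B/(n_A+n_B) + 1 = 2*7*7/14 + 1 = 8.0000.
        Var[R] = 2*n_A*n_B*(2*n_A*n_B - n_A - n_B) / ((n_A+n_B)^2 * (n_A+n_B-1)) = 8232/2548 = 3.2308.
        SD[R] = 1.7974.
Step 4: Continuity-corrected z = (R + 0.5 - E[R]) / SD[R] = (6 + 0.5 - 8.0000) / 1.7974 = -0.8345.
Step 5: Two-sided p-value via normal approximation = 2*(1 - Phi(|z|)) = 0.403986.
Step 6: alpha = 0.1. fail to reject H0.

R = 6, z = -0.8345, p = 0.403986, fail to reject H0.


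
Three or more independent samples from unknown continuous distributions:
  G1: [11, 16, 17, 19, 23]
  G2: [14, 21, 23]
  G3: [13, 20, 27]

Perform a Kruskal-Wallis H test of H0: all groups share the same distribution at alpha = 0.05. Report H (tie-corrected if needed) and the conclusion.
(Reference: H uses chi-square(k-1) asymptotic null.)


Step 1: Combine all N = 11 observations and assign midranks.
sorted (value, group, rank): (11,G1,1), (13,G3,2), (14,G2,3), (16,G1,4), (17,G1,5), (19,G1,6), (20,G3,7), (21,G2,8), (23,G1,9.5), (23,G2,9.5), (27,G3,11)
Step 2: Sum ranks within each group.
R_1 = 25.5 (n_1 = 5)
R_2 = 20.5 (n_2 = 3)
R_3 = 20 (n_3 = 3)
Step 3: H = 12/(N(N+1)) * sum(R_i^2/n_i) - 3(N+1)
     = 12/(11*12) * (25.5^2/5 + 20.5^2/3 + 20^2/3) - 3*12
     = 0.090909 * 403.467 - 36
     = 0.678788.
Step 4: Ties present; correction factor C = 1 - 6/(11^3 - 11) = 0.995455. Corrected H = 0.678788 / 0.995455 = 0.681887.
Step 5: Under H0, H ~ chi^2(2); p-value = 0.711099.
Step 6: alpha = 0.05. fail to reject H0.

H = 0.6819, df = 2, p = 0.711099, fail to reject H0.


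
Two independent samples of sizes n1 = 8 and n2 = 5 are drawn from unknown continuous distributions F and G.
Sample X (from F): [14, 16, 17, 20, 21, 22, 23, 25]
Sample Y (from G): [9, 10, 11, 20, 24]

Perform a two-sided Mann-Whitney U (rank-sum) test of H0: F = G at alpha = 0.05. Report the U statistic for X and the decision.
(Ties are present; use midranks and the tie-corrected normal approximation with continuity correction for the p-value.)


Step 1: Combine and sort all 13 observations; assign midranks.
sorted (value, group): (9,Y), (10,Y), (11,Y), (14,X), (16,X), (17,X), (20,X), (20,Y), (21,X), (22,X), (23,X), (24,Y), (25,X)
ranks: 9->1, 10->2, 11->3, 14->4, 16->5, 17->6, 20->7.5, 20->7.5, 21->9, 22->10, 23->11, 24->12, 25->13
Step 2: Rank sum for X: R1 = 4 + 5 + 6 + 7.5 + 9 + 10 + 11 + 13 = 65.5.
Step 3: U_X = R1 - n1(n1+1)/2 = 65.5 - 8*9/2 = 65.5 - 36 = 29.5.
       U_Y = n1*n2 - U_X = 40 - 29.5 = 10.5.
Step 4: Ties are present, so use the tie-corrected normal approximation (with continuity correction) for the p-value.
Step 5: p-value = 0.187076; compare to alpha = 0.05. fail to reject H0.

U_X = 29.5, p = 0.187076, fail to reject H0 at alpha = 0.05.


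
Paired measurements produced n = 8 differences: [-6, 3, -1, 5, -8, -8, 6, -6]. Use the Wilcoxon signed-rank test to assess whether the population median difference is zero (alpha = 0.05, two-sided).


Step 1: Drop any zero differences (none here) and take |d_i|.
|d| = [6, 3, 1, 5, 8, 8, 6, 6]
Step 2: Midrank |d_i| (ties get averaged ranks).
ranks: |6|->5, |3|->2, |1|->1, |5|->3, |8|->7.5, |8|->7.5, |6|->5, |6|->5
Step 3: Attach original signs; sum ranks with positive sign and with negative sign.
W+ = 2 + 3 + 5 = 10
W- = 5 + 1 + 7.5 + 7.5 + 5 = 26
(Check: W+ + W- = 36 should equal n(n+1)/2 = 36.)
Step 4: Test statistic W = min(W+, W-) = 10.
Step 5: Ties in |d|, so use the tie-corrected normal approximation.
        E[W] = n(n+1)/4 = 8*9/4 = 18.
        Tie groups: |d|=6 (t=3), |d|=8 (t=2); sum(t^3 - t) = 30.
        Var[W] = n(n+1)(2n+1)/24 - sum(t^3-t)/48 = 1224/24 - 30/48 = 50.375.
        z = (W - E[W]) / sqrt(Var[W]) = (10 - 18) / 7.0975 = -1.1272.
        Two-sided p = 2*Phi(z) = 0.259678.
Step 6: alpha = 0.05. fail to reject H0.

W+ = 10, W- = 26, W = min = 10, p = 0.259678, fail to reject H0.


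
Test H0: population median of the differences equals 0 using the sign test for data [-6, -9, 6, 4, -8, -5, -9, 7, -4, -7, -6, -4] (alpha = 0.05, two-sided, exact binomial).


Step 1: Discard zero differences. Original n = 12; n_eff = number of nonzero differences = 12.
Nonzero differences (with sign): -6, -9, +6, +4, -8, -5, -9, +7, -4, -7, -6, -4
Step 2: Count signs: positive = 3, negative = 9.
Step 3: Under H0: P(positive) = 0.5, so the number of positives S ~ Bin(12, 0.5).
Step 4: Two-sided exact p-value = sum of Bin(12,0.5) probabilities at or below the observed probability = 0.145996.
Step 5: alpha = 0.05. fail to reject H0.

n_eff = 12, pos = 3, neg = 9, p = 0.145996, fail to reject H0.


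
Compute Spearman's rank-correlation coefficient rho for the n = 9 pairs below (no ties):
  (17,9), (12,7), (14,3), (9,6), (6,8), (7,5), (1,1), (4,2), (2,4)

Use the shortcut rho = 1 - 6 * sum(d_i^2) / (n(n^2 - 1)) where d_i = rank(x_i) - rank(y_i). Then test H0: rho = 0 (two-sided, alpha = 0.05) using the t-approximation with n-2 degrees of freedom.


Step 1: Rank x and y separately (midranks; no ties here).
rank(x): 17->9, 12->7, 14->8, 9->6, 6->4, 7->5, 1->1, 4->3, 2->2
rank(y): 9->9, 7->7, 3->3, 6->6, 8->8, 5->5, 1->1, 2->2, 4->4
Step 2: d_i = R_x(i) - R_y(i); compute d_i^2.
  (9-9)^2=0, (7-7)^2=0, (8-3)^2=25, (6-6)^2=0, (4-8)^2=16, (5-5)^2=0, (1-1)^2=0, (3-2)^2=1, (2-4)^2=4
sum(d^2) = 46.
Step 3: rho = 1 - 6*46 / (9*(9^2 - 1)) = 1 - 276/720 = 0.616667.
Step 4: Under H0, t = rho * sqrt((n-2)/(1-rho^2)) = 2.0725 ~ t(7).
Step 5: Two-sided p-value from the t-distribution with 7 df = 0.076929.
Step 6: alpha = 0.05. fail to reject H0.

rho = 0.6167, p = 0.076929, fail to reject H0 at alpha = 0.05.
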